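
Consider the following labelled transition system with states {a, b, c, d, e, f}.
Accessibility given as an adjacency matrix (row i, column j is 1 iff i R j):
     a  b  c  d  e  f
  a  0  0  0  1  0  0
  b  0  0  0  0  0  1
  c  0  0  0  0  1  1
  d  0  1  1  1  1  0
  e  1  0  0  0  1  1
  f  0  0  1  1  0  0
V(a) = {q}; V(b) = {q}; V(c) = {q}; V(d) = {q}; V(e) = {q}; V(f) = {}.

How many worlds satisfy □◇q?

5

Let φ = □◇q. Evaluate φ at each world:
  a (successors {d}): φ is true.
  b (successors {f}): φ is true.
  c (successors {e, f}): φ is true.
  d (successors {b, c, d, e}): φ is false.
  e (successors {a, e, f}): φ is true.
  f (successors {c, d}): φ is true.
For instance, at c:
  At c: □◇q requires ◇q at every successor {e, f}.
      At e: ◇q requires q at some successor in {a, e, f}.
        q holds at a, so ◇q is true at e.
      At f: ◇q requires q at some successor in {c, d}.
        q holds at c, so ◇q is true at f.
  So □◇q is true at c.
Satisfying worlds: {a, b, c, e, f}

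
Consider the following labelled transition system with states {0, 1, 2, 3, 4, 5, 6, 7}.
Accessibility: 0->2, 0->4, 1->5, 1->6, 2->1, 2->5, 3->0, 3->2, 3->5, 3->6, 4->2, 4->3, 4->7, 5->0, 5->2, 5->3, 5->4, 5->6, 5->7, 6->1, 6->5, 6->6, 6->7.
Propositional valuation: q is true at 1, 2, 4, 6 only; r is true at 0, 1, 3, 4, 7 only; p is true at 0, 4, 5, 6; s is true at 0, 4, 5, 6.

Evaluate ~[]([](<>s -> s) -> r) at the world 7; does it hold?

No

At 7: []([](<>s -> s) -> r) is true, so ~[]([](<>s -> s) -> r) is false.
  At 7: no accessible worlds, so []([](<>s -> s) -> r) holds vacuously.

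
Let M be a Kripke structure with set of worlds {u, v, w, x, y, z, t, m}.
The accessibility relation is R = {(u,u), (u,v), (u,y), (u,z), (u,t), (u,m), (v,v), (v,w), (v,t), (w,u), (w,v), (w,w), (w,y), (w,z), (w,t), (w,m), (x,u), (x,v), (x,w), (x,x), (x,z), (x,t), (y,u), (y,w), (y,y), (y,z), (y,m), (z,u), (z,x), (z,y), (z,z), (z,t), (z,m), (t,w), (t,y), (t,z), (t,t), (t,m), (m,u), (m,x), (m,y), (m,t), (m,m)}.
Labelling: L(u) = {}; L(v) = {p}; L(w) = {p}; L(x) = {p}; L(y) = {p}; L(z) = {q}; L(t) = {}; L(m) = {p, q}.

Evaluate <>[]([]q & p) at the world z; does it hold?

No

At z: <>[]([]q & p) requires []([]q & p) at some successor in {u, x, y, z, t, m}.
  At u: []([]q & p) is false.
  At x: []([]q & p) is false.
  At y: []([]q & p) is false.
  At z: []([]q & p) is false.
  At t: []([]q & p) is false.
  At m: []([]q & p) is false.
So <>[]([]q & p) is false at z.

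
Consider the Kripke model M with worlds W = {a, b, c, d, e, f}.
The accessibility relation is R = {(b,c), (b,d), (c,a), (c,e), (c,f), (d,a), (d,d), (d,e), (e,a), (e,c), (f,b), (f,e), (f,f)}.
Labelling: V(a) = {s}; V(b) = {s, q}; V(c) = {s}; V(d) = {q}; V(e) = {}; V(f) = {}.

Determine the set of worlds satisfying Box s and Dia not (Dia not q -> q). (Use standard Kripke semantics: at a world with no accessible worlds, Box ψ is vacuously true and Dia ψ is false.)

Let φ = Box s and Dia not (Dia not q -> q). Evaluate φ at each world:
  a (successors ∅): φ is false.
  b (successors {c, d}): φ is false.
  c (successors {a, e, f}): φ is false.
  d (successors {a, d, e}): φ is false.
  e (successors {a, c}): φ is true.
  f (successors {b, e, f}): φ is false.
For instance, at d:
  At d: Box s is false, Dia not (Dia not q -> q) is true, so Box s and Dia not (Dia not q -> q) is false.
    At d: Box s requires s at every successor {a, d, e}.
      s fails at d, so Box s is false at d.
    At d: Dia not (Dia not q -> q) requires not (Dia not q -> q) at some successor in {a, d, e}.
      not (Dia not q -> q) holds at e, so Dia not (Dia not q -> q) is true at d.
Satisfying worlds: {e}

e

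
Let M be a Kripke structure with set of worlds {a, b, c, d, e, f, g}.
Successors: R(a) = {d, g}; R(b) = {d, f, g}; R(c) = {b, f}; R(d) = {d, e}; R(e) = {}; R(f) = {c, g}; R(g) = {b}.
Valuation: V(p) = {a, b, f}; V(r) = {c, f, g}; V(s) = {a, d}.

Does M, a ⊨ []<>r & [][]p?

No

Recall that []ψ holds at a world iff ψ holds at every accessible world, and <>ψ holds iff ψ holds at some accessible world.
At a: []<>r is false, [][]p is false, so []<>r & [][]p is false.
  At a: []<>r requires <>r at every successor {d, g}.
    <>r fails at d, so []<>r is false at a.
      At d: <>r requires r at some successor in {d, e}.
        At d: r is false.
        At e: r is false.
      So <>r is false at d.
  At a: [][]p requires []p at every successor {d, g}.
    []p fails at d, so [][]p is false at a.
      At d: []p requires p at every successor {d, e}.
        p fails at d, so []p is false at d.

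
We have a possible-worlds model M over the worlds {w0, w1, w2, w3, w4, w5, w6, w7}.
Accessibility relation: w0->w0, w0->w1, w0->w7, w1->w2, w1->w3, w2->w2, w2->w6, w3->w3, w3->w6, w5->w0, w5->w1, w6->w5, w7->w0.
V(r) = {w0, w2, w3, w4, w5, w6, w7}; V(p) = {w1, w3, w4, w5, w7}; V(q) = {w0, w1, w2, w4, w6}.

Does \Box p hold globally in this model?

Let φ = \Box p. Evaluate φ at each world:
  w0 (successors {w0, w1, w7}): φ is false.
  w1 (successors {w2, w3}): φ is false.
  w2 (successors {w2, w6}): φ is false.
  w3 (successors {w3, w6}): φ is false.
  w4 (successors ∅): φ is true.
  w5 (successors {w0, w1}): φ is false.
  w6 (successors {w5}): φ is true.
  w7 (successors {w0}): φ is false.
Detail at w0 (counterexample):
  At w0: \Box p requires p at every successor {w0, w1, w7}.
    p fails at w0, so \Box p is false at w0.

No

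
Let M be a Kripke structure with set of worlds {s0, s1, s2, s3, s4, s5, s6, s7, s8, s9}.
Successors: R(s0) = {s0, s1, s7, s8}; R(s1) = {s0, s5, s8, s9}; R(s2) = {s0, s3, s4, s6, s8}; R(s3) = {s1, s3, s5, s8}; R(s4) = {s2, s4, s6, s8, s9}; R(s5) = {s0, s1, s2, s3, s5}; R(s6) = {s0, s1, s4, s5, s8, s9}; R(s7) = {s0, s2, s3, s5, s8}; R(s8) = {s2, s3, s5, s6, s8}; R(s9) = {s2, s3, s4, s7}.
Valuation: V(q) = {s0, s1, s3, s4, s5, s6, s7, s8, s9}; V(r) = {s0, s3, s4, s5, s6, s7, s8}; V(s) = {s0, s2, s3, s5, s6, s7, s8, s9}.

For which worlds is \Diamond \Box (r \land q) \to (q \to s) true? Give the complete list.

Let φ = \Diamond \Box (r \land q) \to (q \to s). Evaluate φ at each world:
  s0 (successors {s0, s1, s7, s8}): φ is true.
  s1 (successors {s0, s5, s8, s9}): φ is true.
  s2 (successors {s0, s3, s4, s6, s8}): φ is true.
  s3 (successors {s1, s3, s5, s8}): φ is true.
  s4 (successors {s2, s4, s6, s8, s9}): φ is false.
  s5 (successors {s0, s1, s2, s3, s5}): φ is true.
  s6 (successors {s0, s1, s4, s5, s8, s9}): φ is true.
  s7 (successors {s0, s2, s3, s5, s8}): φ is true.
  s8 (successors {s2, s3, s5, s6, s8}): φ is true.
  s9 (successors {s2, s3, s4, s7}): φ is true.
For instance, at s0:
  At s0: \Diamond \Box (r \land q) is false, q \to s is true, so \Diamond \Box (r \land q) \to (q \to s) is true.
    At s0: \Diamond \Box (r \land q) requires \Box (r \land q) at some successor in {s0, s1, s7, s8}.
      At s0: \Box (r \land q) is false.
      At s1: \Box (r \land q) is false.
      At s7: \Box (r \land q) is false.
      At s8: \Box (r \land q) is false.
    So \Diamond \Box (r \land q) is false at s0.
Satisfying worlds: {s0, s1, s2, s3, s5, s6, s7, s8, s9}

s0, s1, s2, s3, s5, s6, s7, s8, s9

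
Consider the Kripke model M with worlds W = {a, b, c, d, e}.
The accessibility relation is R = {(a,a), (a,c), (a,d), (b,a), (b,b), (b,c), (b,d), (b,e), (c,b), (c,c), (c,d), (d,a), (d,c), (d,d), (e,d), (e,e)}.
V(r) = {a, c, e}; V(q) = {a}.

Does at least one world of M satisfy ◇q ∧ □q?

Recall that □ψ holds at a world iff ψ holds at every accessible world, and ◇ψ holds iff ψ holds at some accessible world.
Let φ = ◇q ∧ □q. Evaluate φ at each world:
  a (successors {a, c, d}): φ is false.
  b (successors {a, b, c, d, e}): φ is false.
  c (successors {b, c, d}): φ is false.
  d (successors {a, c, d}): φ is false.
  e (successors {d, e}): φ is false.
For instance, at d:
  At d: ◇q is true, □q is false, so ◇q ∧ □q is false.
    At d: ◇q requires q at some successor in {a, c, d}.
      q holds at a, so ◇q is true at d.
    At d: □q requires q at every successor {a, c, d}.
      q fails at c, so □q is false at d.

No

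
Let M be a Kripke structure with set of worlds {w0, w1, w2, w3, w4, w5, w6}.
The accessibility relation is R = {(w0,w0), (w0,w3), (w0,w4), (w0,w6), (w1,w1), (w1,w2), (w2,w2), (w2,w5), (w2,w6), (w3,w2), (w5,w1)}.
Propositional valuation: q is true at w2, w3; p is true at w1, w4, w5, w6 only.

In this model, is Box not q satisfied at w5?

At w5: Box not q requires not q at every successor {w1}.
  At w1: not q is true.
So Box not q is true at w5.

Yes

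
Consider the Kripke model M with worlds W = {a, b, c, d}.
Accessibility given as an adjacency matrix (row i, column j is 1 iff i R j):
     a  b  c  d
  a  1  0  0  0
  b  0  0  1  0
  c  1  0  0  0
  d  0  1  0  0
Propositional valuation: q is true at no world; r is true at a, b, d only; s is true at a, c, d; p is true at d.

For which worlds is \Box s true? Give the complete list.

a, b, c

Let φ = \Box s. Evaluate φ at each world:
  a (successors {a}): φ is true.
  b (successors {c}): φ is true.
  c (successors {a}): φ is true.
  d (successors {b}): φ is false.
For instance, at c:
  At c: \Box s requires s at every successor {a}.
    At a: s is true.
  So \Box s is true at c.
Satisfying worlds: {a, b, c}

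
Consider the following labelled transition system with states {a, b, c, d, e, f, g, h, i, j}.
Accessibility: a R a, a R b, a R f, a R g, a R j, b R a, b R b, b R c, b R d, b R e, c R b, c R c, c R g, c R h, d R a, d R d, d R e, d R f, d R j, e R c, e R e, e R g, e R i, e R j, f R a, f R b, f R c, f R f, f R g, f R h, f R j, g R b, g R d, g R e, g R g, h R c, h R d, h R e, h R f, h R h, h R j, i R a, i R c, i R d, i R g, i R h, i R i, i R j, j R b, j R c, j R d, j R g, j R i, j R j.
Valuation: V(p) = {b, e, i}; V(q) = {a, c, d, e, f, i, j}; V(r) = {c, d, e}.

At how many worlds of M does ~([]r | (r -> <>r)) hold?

Let φ = ~([]r | (r -> <>r)). Evaluate φ at each world:
  a (successors {a, b, f, g, j}): φ is false.
  b (successors {a, b, c, d, e}): φ is false.
  c (successors {b, c, g, h}): φ is false.
  d (successors {a, d, e, f, j}): φ is false.
  e (successors {c, e, g, i, j}): φ is false.
  f (successors {a, b, c, f, g, h, j}): φ is false.
  g (successors {b, d, e, g}): φ is false.
  h (successors {c, d, e, f, h, j}): φ is false.
  i (successors {a, c, d, g, h, i, j}): φ is false.
  j (successors {b, c, d, g, i, j}): φ is false.
For instance, at d:
  At d: []r | (r -> <>r) is true, so ~([]r | (r -> <>r)) is false.
    At d: []r is false, r -> <>r is true, so []r | (r -> <>r) is true.
      At d: []r requires r at every successor {a, d, e, f, j}.
        r fails at a, so []r is false at d.
      At d: r is true, <>r is true, so r -> <>r is true.
Satisfying worlds: none.

0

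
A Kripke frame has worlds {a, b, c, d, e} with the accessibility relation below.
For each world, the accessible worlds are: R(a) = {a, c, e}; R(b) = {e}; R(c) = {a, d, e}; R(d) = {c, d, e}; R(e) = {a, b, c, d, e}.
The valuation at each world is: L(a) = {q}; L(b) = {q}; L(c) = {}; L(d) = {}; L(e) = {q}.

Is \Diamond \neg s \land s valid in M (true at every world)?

Let φ = \Diamond \neg s \land s. Evaluate φ at each world:
  a (successors {a, c, e}): φ is false.
  b (successors {e}): φ is false.
  c (successors {a, d, e}): φ is false.
  d (successors {c, d, e}): φ is false.
  e (successors {a, b, c, d, e}): φ is false.
Detail at a (counterexample):
  At a: \Diamond \neg s is true, s is false, so \Diamond \neg s \land s is false.
    At a: \Diamond \neg s requires \neg s at some successor in {a, c, e}.
      \neg s holds at a, so \Diamond \neg s is true at a.

No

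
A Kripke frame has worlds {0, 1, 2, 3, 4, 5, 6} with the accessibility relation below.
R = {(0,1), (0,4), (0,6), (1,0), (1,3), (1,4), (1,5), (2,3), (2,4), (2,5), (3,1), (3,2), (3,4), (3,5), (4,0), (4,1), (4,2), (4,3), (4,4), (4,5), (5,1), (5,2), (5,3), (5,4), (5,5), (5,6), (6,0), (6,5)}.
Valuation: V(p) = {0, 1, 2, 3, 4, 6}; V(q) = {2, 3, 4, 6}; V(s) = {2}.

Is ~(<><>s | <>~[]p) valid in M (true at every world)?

No

Recall that []ψ holds at a world iff ψ holds at every accessible world, and <>ψ holds iff ψ holds at some accessible world.
Let φ = ~(<><>s | <>~[]p). Evaluate φ at each world:
  0 (successors {1, 4, 6}): φ is false.
  1 (successors {0, 3, 4, 5}): φ is false.
  2 (successors {3, 4, 5}): φ is false.
  3 (successors {1, 2, 4, 5}): φ is false.
  4 (successors {0, 1, 2, 3, 4, 5}): φ is false.
  5 (successors {1, 2, 3, 4, 5, 6}): φ is false.
  6 (successors {0, 5}): φ is false.
Detail at 0 (counterexample):
  At 0: <><>s | <>~[]p is true, so ~(<><>s | <>~[]p) is false.
    At 0: <><>s is true, <>~[]p is true, so <><>s | <>~[]p is true.
      At 0: <><>s requires <>s at some successor in {1, 4, 6}.
        <>s holds at 4, so <><>s is true at 0.
      At 0: <>~[]p requires ~[]p at some successor in {1, 4, 6}.
        ~[]p holds at 1, so <>~[]p is true at 0.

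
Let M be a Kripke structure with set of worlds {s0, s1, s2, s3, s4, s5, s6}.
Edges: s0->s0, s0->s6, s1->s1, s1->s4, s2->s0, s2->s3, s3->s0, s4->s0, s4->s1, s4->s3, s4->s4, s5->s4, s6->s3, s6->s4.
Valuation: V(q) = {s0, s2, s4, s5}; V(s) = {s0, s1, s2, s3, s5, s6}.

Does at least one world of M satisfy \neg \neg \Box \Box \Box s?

Let φ = \neg \neg \Box \Box \Box s. Evaluate φ at each world:
  s0 (successors {s0, s6}): φ is false.
  s1 (successors {s1, s4}): φ is false.
  s2 (successors {s0, s3}): φ is false.
  s3 (successors {s0}): φ is false.
  s4 (successors {s0, s1, s3, s4}): φ is false.
  s5 (successors {s4}): φ is false.
  s6 (successors {s3, s4}): φ is false.
For instance, at s5:
  At s5: \neg \Box \Box \Box s is true, so \neg \neg \Box \Box \Box s is false.
    At s5: \Box \Box \Box s is false, so \neg \Box \Box \Box s is true.
      At s5: \Box \Box \Box s requires \Box \Box s at every successor {s4}.
        \Box \Box s fails at s4, so \Box \Box \Box s is false at s5.

No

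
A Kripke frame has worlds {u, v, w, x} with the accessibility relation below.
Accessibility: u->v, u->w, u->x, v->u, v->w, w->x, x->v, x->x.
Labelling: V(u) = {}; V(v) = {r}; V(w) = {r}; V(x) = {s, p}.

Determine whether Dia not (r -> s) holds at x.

At x: Dia not (r -> s) requires not (r -> s) at some successor in {v, x}.
  not (r -> s) holds at v, so Dia not (r -> s) is true at x.

Yes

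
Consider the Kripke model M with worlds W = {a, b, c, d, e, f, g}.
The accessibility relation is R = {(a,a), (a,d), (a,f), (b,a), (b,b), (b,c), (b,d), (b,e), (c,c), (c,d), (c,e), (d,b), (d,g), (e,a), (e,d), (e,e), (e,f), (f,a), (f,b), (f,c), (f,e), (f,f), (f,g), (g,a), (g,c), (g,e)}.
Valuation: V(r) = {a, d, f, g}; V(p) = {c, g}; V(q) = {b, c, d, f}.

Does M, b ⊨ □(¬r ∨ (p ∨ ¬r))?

Recall that □ψ holds at a world iff ψ holds at every accessible world, and ◇ψ holds iff ψ holds at some accessible world.
At b: □(¬r ∨ (p ∨ ¬r)) requires ¬r ∨ (p ∨ ¬r) at every successor {a, b, c, d, e}.
  ¬r ∨ (p ∨ ¬r) fails at a, so □(¬r ∨ (p ∨ ¬r)) is false at b.

No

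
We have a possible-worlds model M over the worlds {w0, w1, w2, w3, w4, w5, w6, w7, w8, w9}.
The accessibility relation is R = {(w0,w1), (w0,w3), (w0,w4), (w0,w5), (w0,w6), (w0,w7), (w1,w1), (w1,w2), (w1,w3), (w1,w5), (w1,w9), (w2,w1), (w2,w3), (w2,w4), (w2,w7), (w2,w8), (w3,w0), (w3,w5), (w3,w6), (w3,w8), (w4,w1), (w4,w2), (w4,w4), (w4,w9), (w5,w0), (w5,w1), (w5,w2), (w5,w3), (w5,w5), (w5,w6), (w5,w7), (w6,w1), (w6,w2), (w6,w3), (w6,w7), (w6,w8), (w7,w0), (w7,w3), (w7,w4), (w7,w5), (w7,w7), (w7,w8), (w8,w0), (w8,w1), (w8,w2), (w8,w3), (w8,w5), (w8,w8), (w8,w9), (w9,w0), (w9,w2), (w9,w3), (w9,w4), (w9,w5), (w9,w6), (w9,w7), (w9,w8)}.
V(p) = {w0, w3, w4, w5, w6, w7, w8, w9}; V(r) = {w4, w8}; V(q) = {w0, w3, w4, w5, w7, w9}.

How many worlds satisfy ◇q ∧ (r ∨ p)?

8

Recall that ◇ψ holds at a world iff ψ holds at some accessible world.
Let φ = ◇q ∧ (r ∨ p). Evaluate φ at each world:
  w0 (successors {w1, w3, w4, w5, w6, w7}): φ is true.
  w1 (successors {w1, w2, w3, w5, w9}): φ is false.
  w2 (successors {w1, w3, w4, w7, w8}): φ is false.
  w3 (successors {w0, w5, w6, w8}): φ is true.
  w4 (successors {w1, w2, w4, w9}): φ is true.
  w5 (successors {w0, w1, w2, w3, w5, w6, w7}): φ is true.
  w6 (successors {w1, w2, w3, w7, w8}): φ is true.
  w7 (successors {w0, w3, w4, w5, w7, w8}): φ is true.
  w8 (successors {w0, w1, w2, w3, w5, w8, w9}): φ is true.
  w9 (successors {w0, w2, w3, w4, w5, w6, w7, w8}): φ is true.
For instance, at w2:
  At w2: ◇q is true, r ∨ p is false, so ◇q ∧ (r ∨ p) is false.
    At w2: ◇q requires q at some successor in {w1, w3, w4, w7, w8}.
      q holds at w3, so ◇q is true at w2.
Satisfying worlds: {w0, w3, w4, w5, w6, w7, w8, w9}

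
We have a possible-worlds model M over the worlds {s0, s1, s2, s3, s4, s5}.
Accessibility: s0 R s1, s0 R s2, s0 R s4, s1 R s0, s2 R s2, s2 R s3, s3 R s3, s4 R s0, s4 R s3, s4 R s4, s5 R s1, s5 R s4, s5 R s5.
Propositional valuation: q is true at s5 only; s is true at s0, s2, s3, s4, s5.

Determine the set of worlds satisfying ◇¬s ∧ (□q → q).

s0, s5

Recall that □ψ holds at a world iff ψ holds at every accessible world, and ◇ψ holds iff ψ holds at some accessible world.
Let φ = ◇¬s ∧ (□q → q). Evaluate φ at each world:
  s0 (successors {s1, s2, s4}): φ is true.
  s1 (successors {s0}): φ is false.
  s2 (successors {s2, s3}): φ is false.
  s3 (successors {s3}): φ is false.
  s4 (successors {s0, s3, s4}): φ is false.
  s5 (successors {s1, s4, s5}): φ is true.
For instance, at s5:
  At s5: ◇¬s is true, □q → q is true, so ◇¬s ∧ (□q → q) is true.
    At s5: ◇¬s requires ¬s at some successor in {s1, s4, s5}.
      ¬s holds at s1, so ◇¬s is true at s5.
    At s5: □q is false, q is true, so □q → q is true.
      At s5: □q requires q at every successor {s1, s4, s5}.
        q fails at s1, so □q is false at s5.
Satisfying worlds: {s0, s5}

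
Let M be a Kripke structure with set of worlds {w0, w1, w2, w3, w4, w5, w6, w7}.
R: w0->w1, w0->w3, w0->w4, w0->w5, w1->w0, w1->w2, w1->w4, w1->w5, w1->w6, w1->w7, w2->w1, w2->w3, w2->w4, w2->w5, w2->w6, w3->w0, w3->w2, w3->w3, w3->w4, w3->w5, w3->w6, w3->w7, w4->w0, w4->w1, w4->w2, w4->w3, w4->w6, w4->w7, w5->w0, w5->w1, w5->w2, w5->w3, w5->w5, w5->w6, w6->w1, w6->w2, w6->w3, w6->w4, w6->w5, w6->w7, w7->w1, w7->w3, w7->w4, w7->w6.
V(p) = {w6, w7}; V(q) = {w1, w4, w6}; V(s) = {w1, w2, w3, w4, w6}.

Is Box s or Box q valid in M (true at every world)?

Let φ = Box s or Box q. Evaluate φ at each world:
  w0 (successors {w1, w3, w4, w5}): φ is false.
  w1 (successors {w0, w2, w4, w5, w6, w7}): φ is false.
  w2 (successors {w1, w3, w4, w5, w6}): φ is false.
  w3 (successors {w0, w2, w3, w4, w5, w6, w7}): φ is false.
  w4 (successors {w0, w1, w2, w3, w6, w7}): φ is false.
  w5 (successors {w0, w1, w2, w3, w5, w6}): φ is false.
  w6 (successors {w1, w2, w3, w4, w5, w7}): φ is false.
  w7 (successors {w1, w3, w4, w6}): φ is true.
Detail at w0 (counterexample):
  At w0: Box s is false, Box q is false, so Box s or Box q is false.
    At w0: Box s requires s at every successor {w1, w3, w4, w5}.
      s fails at w5, so Box s is false at w0.
    At w0: Box q requires q at every successor {w1, w3, w4, w5}.
      q fails at w3, so Box q is false at w0.

No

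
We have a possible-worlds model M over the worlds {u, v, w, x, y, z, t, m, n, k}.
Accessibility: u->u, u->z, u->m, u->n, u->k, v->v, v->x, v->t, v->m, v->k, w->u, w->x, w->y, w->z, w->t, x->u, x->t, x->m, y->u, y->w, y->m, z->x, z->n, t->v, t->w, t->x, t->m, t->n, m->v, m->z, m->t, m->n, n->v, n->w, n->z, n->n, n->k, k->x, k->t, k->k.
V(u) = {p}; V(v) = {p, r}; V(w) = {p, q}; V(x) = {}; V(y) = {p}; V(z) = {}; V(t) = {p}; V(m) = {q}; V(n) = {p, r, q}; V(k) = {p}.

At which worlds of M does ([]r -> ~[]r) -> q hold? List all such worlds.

Let φ = ([]r -> ~[]r) -> q. Evaluate φ at each world:
  u (successors {u, z, m, n, k}): φ is false.
  v (successors {v, x, t, m, k}): φ is false.
  w (successors {u, x, y, z, t}): φ is true.
  x (successors {u, t, m}): φ is false.
  y (successors {u, w, m}): φ is false.
  z (successors {x, n}): φ is false.
  t (successors {v, w, x, m, n}): φ is false.
  m (successors {v, z, t, n}): φ is true.
  n (successors {v, w, z, n, k}): φ is true.
  k (successors {x, t, k}): φ is false.
For instance, at v:
  At v: []r -> ~[]r is true, q is false, so ([]r -> ~[]r) -> q is false.
    At v: []r is false, ~[]r is true, so []r -> ~[]r is true.
      At v: []r requires r at every successor {v, x, t, m, k}.
        r fails at x, so []r is false at v.
      At v: []r is false, so ~[]r is true.
Satisfying worlds: {w, m, n}

w, m, n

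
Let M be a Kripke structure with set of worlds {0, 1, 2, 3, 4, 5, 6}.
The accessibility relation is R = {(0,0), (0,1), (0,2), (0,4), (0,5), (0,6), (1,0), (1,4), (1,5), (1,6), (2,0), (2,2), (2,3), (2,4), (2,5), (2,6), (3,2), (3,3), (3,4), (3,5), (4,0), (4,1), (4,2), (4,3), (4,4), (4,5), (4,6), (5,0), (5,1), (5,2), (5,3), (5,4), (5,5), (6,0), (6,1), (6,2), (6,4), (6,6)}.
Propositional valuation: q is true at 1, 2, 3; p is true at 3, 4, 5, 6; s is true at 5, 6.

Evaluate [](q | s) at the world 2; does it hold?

Recall that []ψ holds at a world iff ψ holds at every accessible world, and <>ψ holds iff ψ holds at some accessible world.
At 2: [](q | s) requires q | s at every successor {0, 2, 3, 4, 5, 6}.
  q | s fails at 0, so [](q | s) is false at 2.

No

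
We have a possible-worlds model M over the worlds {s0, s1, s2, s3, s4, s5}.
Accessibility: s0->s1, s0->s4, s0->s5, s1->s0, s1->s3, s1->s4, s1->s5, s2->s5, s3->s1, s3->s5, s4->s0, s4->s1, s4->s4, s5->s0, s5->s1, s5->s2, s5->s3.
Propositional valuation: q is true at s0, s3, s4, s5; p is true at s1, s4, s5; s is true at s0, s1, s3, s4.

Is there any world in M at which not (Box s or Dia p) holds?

Let φ = not (Box s or Dia p). Evaluate φ at each world:
  s0 (successors {s1, s4, s5}): φ is false.
  s1 (successors {s0, s3, s4, s5}): φ is false.
  s2 (successors {s5}): φ is false.
  s3 (successors {s1, s5}): φ is false.
  s4 (successors {s0, s1, s4}): φ is false.
  s5 (successors {s0, s1, s2, s3}): φ is false.
For instance, at s5:
  At s5: Box s or Dia p is true, so not (Box s or Dia p) is false.
    At s5: Box s is false, Dia p is true, so Box s or Dia p is true.
      At s5: Box s requires s at every successor {s0, s1, s2, s3}.
        s fails at s2, so Box s is false at s5.
      At s5: Dia p requires p at some successor in {s0, s1, s2, s3}.
        p holds at s1, so Dia p is true at s5.

No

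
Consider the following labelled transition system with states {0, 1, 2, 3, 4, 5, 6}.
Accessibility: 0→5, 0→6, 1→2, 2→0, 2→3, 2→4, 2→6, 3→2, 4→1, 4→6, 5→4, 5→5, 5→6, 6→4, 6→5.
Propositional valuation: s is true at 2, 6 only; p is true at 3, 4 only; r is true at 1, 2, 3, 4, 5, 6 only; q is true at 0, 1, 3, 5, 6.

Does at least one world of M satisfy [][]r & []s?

No

Recall that []ψ holds at a world iff ψ holds at every accessible world, and <>ψ holds iff ψ holds at some accessible world.
Let φ = [][]r & []s. Evaluate φ at each world:
  0 (successors {5, 6}): φ is false.
  1 (successors {2}): φ is false.
  2 (successors {0, 3, 4, 6}): φ is false.
  3 (successors {2}): φ is false.
  4 (successors {1, 6}): φ is false.
  5 (successors {4, 5, 6}): φ is false.
  6 (successors {4, 5}): φ is false.
For instance, at 0:
  At 0: [][]r is true, []s is false, so [][]r & []s is false.
    At 0: [][]r requires []r at every successor {5, 6}.
      At 5: []r is true.
      At 6: []r is true.
    So [][]r is true at 0.
    At 0: []s requires s at every successor {5, 6}.
      s fails at 5, so []s is false at 0.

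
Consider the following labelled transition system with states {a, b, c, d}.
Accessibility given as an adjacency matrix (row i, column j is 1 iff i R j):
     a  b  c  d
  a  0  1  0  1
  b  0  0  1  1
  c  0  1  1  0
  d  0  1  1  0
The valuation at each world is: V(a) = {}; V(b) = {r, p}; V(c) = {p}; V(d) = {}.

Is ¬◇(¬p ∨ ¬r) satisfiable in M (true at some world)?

No

Recall that ◇ψ holds at a world iff ψ holds at some accessible world.
Let φ = ¬◇(¬p ∨ ¬r). Evaluate φ at each world:
  a (successors {b, d}): φ is false.
  b (successors {c, d}): φ is false.
  c (successors {b, c}): φ is false.
  d (successors {b, c}): φ is false.
For instance, at b:
  At b: ◇(¬p ∨ ¬r) is true, so ¬◇(¬p ∨ ¬r) is false.
    At b: ◇(¬p ∨ ¬r) requires ¬p ∨ ¬r at some successor in {c, d}.
      ¬p ∨ ¬r holds at c, so ◇(¬p ∨ ¬r) is true at b.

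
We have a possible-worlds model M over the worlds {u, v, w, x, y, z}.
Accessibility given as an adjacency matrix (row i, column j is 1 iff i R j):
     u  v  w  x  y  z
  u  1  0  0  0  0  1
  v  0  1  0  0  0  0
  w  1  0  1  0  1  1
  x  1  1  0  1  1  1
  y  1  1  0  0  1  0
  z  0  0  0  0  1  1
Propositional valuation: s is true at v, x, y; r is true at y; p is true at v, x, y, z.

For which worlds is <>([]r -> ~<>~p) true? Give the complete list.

u, v, w, x, y, z

Recall that []ψ holds at a world iff ψ holds at every accessible world, and <>ψ holds iff ψ holds at some accessible world.
Let φ = <>([]r -> ~<>~p). Evaluate φ at each world:
  u (successors {u, z}): φ is true.
  v (successors {v}): φ is true.
  w (successors {u, w, y, z}): φ is true.
  x (successors {u, v, x, y, z}): φ is true.
  y (successors {u, v, y}): φ is true.
  z (successors {y, z}): φ is true.
For instance, at z:
  At z: <>([]r -> ~<>~p) requires []r -> ~<>~p at some successor in {y, z}.
    []r -> ~<>~p holds at y, so <>([]r -> ~<>~p) is true at z.
      At y: []r is false, ~<>~p is false, so []r -> ~<>~p is true.
Satisfying worlds: {u, v, w, x, y, z}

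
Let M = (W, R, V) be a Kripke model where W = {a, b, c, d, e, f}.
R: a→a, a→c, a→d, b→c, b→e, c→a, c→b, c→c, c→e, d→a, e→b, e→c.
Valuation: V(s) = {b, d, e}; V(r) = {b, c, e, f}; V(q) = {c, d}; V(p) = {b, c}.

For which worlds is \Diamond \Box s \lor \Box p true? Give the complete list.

e, f

Let φ = \Diamond \Box s \lor \Box p. Evaluate φ at each world:
  a (successors {a, c, d}): φ is false.
  b (successors {c, e}): φ is false.
  c (successors {a, b, c, e}): φ is false.
  d (successors {a}): φ is false.
  e (successors {b, c}): φ is true.
  f (successors ∅): φ is true.
For instance, at d:
  At d: \Diamond \Box s is false, \Box p is false, so \Diamond \Box s \lor \Box p is false.
    At d: \Diamond \Box s requires \Box s at some successor in {a}.
      At a: \Box s is false.
    So \Diamond \Box s is false at d.
    At d: \Box p requires p at every successor {a}.
      p fails at a, so \Box p is false at d.
Satisfying worlds: {e, f}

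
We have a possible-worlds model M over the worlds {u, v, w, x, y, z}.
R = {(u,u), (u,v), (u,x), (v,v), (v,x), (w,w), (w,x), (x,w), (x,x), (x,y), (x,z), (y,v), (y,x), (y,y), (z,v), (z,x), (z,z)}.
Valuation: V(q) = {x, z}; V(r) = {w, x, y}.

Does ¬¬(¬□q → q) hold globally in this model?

Let φ = ¬¬(¬□q → q). Evaluate φ at each world:
  u (successors {u, v, x}): φ is false.
  v (successors {v, x}): φ is false.
  w (successors {w, x}): φ is false.
  x (successors {w, x, y, z}): φ is true.
  y (successors {v, x, y}): φ is false.
  z (successors {v, x, z}): φ is true.
Detail at u (counterexample):
  At u: ¬(¬□q → q) is true, so ¬¬(¬□q → q) is false.
    At u: ¬□q → q is false, so ¬(¬□q → q) is true.
      At u: ¬□q is true, q is false, so ¬□q → q is false.

No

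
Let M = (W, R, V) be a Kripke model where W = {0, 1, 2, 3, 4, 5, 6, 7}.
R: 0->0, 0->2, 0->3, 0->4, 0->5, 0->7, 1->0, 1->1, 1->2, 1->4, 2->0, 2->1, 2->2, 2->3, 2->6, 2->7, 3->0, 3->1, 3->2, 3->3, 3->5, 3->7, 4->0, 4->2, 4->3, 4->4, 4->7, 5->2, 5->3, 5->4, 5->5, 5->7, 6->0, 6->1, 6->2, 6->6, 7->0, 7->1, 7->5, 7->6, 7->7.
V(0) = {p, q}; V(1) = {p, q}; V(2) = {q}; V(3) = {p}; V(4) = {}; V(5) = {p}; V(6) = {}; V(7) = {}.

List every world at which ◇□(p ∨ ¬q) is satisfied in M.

Let φ = ◇□(p ∨ ¬q). Evaluate φ at each world:
  0 (successors {0, 2, 3, 4, 5, 7}): φ is true.
  1 (successors {0, 1, 2, 4}): φ is false.
  2 (successors {0, 1, 2, 3, 6, 7}): φ is true.
  3 (successors {0, 1, 2, 3, 5, 7}): φ is true.
  4 (successors {0, 2, 3, 4, 7}): φ is true.
  5 (successors {2, 3, 4, 5, 7}): φ is true.
  6 (successors {0, 1, 2, 6}): φ is false.
  7 (successors {0, 1, 5, 6, 7}): φ is true.
For instance, at 4:
  At 4: ◇□(p ∨ ¬q) requires □(p ∨ ¬q) at some successor in {0, 2, 3, 4, 7}.
    □(p ∨ ¬q) holds at 7, so ◇□(p ∨ ¬q) is true at 4.
      At 7: □(p ∨ ¬q) requires p ∨ ¬q at every successor {0, 1, 5, 6, 7}.
        At 0: p ∨ ¬q is true.
        At 1: p ∨ ¬q is true.
        At 5: p ∨ ¬q is true.
        At 6: p ∨ ¬q is true.
        At 7: p ∨ ¬q is true.
      So □(p ∨ ¬q) is true at 7.
Satisfying worlds: {0, 2, 3, 4, 5, 7}

0, 2, 3, 4, 5, 7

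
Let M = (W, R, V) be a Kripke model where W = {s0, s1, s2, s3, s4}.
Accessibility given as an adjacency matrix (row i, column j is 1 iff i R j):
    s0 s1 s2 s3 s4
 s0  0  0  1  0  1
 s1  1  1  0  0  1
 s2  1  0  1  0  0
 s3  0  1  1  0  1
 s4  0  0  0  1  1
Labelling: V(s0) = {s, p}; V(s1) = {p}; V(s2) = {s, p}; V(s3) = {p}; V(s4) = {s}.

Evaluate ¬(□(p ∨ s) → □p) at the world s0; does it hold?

Yes

At s0: □(p ∨ s) → □p is false, so ¬(□(p ∨ s) → □p) is true.
  At s0: □(p ∨ s) is true, □p is false, so □(p ∨ s) → □p is false.
    At s0: □(p ∨ s) requires p ∨ s at every successor {s2, s4}.
      At s2: p ∨ s is true.
      At s4: p ∨ s is true.
    So □(p ∨ s) is true at s0.
    At s0: □p requires p at every successor {s2, s4}.
      p fails at s4, so □p is false at s0.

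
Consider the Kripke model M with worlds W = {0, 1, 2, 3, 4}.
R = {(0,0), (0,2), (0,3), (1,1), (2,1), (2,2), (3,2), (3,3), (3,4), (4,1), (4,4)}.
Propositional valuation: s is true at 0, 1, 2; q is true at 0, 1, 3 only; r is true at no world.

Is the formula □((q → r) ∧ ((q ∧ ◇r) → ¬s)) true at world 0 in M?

At 0: □((q → r) ∧ ((q ∧ ◇r) → ¬s)) requires (q → r) ∧ ((q ∧ ◇r) → ¬s) at every successor {0, 2, 3}.
  (q → r) ∧ ((q ∧ ◇r) → ¬s) fails at 0, so □((q → r) ∧ ((q ∧ ◇r) → ¬s)) is false at 0.
    At 0: q → r is false, (q ∧ ◇r) → ¬s is true, so (q → r) ∧ ((q ∧ ◇r) → ¬s) is false.
      At 0: q ∧ ◇r is false, ¬s is false, so (q ∧ ◇r) → ¬s is true.

No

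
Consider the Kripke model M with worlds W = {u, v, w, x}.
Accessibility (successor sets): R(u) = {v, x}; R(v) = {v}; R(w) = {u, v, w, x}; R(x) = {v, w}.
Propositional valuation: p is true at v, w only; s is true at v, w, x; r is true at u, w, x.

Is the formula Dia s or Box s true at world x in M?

At x: Dia s is true, Box s is true, so Dia s or Box s is true.
  At x: Dia s requires s at some successor in {v, w}.
    s holds at v, so Dia s is true at x.
  At x: Box s requires s at every successor {v, w}.
    At v: s is true.
    At w: s is true.
  So Box s is true at x.

Yes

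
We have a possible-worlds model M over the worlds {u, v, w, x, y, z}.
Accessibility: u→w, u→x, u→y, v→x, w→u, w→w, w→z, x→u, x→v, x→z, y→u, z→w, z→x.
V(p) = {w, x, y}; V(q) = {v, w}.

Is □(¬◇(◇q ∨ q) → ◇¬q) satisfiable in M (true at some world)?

Let φ = □(¬◇(◇q ∨ q) → ◇¬q). Evaluate φ at each world:
  u (successors {w, x, y}): φ is true.
  v (successors {x}): φ is true.
  w (successors {u, w, z}): φ is true.
  x (successors {u, v, z}): φ is true.
  y (successors {u}): φ is true.
  z (successors {w, x}): φ is true.
Detail at u (witness):
  At u: □(¬◇(◇q ∨ q) → ◇¬q) requires ¬◇(◇q ∨ q) → ◇¬q at every successor {w, x, y}.
      At w: ¬◇(◇q ∨ q) is false, ◇¬q is true, so ¬◇(◇q ∨ q) → ◇¬q is true.
      At x: ¬◇(◇q ∨ q) is false, ◇¬q is true, so ¬◇(◇q ∨ q) → ◇¬q is true.
      At y: ¬◇(◇q ∨ q) is false, ◇¬q is true, so ¬◇(◇q ∨ q) → ◇¬q is true.
  So □(¬◇(◇q ∨ q) → ◇¬q) is true at u.

Yes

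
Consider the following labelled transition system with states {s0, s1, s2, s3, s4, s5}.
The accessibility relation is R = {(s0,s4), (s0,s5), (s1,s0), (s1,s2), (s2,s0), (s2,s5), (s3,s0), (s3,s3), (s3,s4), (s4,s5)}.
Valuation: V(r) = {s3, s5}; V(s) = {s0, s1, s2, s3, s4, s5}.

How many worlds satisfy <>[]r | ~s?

4

Let φ = <>[]r | ~s. Evaluate φ at each world:
  s0 (successors {s4, s5}): φ is true.
  s1 (successors {s0, s2}): φ is false.
  s2 (successors {s0, s5}): φ is true.
  s3 (successors {s0, s3, s4}): φ is true.
  s4 (successors {s5}): φ is true.
  s5 (successors ∅): φ is false.
For instance, at s3:
  At s3: <>[]r is true, ~s is false, so <>[]r | ~s is true.
    At s3: <>[]r requires []r at some successor in {s0, s3, s4}.
      []r holds at s4, so <>[]r is true at s3.
Satisfying worlds: {s0, s2, s3, s4}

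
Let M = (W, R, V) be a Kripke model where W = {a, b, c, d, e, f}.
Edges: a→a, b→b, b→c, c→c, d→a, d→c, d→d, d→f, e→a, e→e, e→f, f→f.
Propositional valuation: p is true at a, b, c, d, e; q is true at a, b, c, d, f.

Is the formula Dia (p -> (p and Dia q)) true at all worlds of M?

Recall that Dia ψ holds at a world iff ψ holds at some accessible world.
Let φ = Dia (p -> (p and Dia q)). Evaluate φ at each world:
  a (successors {a}): φ is true.
  b (successors {b, c}): φ is true.
  c (successors {c}): φ is true.
  d (successors {a, c, d, f}): φ is true.
  e (successors {a, e, f}): φ is true.
  f (successors {f}): φ is true.
For instance, at f:
  At f: Dia (p -> (p and Dia q)) requires p -> (p and Dia q) at some successor in {f}.
    p -> (p and Dia q) holds at f, so Dia (p -> (p and Dia q)) is true at f.
      At f: p is false, p and Dia q is false, so p -> (p and Dia q) is true.

Yes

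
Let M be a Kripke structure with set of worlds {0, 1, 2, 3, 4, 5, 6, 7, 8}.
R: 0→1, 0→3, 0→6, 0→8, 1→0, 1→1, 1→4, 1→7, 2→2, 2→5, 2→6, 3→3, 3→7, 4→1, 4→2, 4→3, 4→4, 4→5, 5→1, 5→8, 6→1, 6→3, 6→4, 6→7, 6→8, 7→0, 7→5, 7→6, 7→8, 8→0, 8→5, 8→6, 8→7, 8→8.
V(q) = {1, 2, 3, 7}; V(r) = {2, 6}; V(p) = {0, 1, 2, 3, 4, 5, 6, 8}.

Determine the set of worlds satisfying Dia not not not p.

1, 3, 6, 8

Let φ = Dia not not not p. Evaluate φ at each world:
  0 (successors {1, 3, 6, 8}): φ is false.
  1 (successors {0, 1, 4, 7}): φ is true.
  2 (successors {2, 5, 6}): φ is false.
  3 (successors {3, 7}): φ is true.
  4 (successors {1, 2, 3, 4, 5}): φ is false.
  5 (successors {1, 8}): φ is false.
  6 (successors {1, 3, 4, 7, 8}): φ is true.
  7 (successors {0, 5, 6, 8}): φ is false.
  8 (successors {0, 5, 6, 7, 8}): φ is true.
For instance, at 7:
  At 7: Dia not not not p requires not not not p at some successor in {0, 5, 6, 8}.
    At 0: not not not p is false.
    At 5: not not not p is false.
    At 6: not not not p is false.
    At 8: not not not p is false.
  So Dia not not not p is false at 7.
Satisfying worlds: {1, 3, 6, 8}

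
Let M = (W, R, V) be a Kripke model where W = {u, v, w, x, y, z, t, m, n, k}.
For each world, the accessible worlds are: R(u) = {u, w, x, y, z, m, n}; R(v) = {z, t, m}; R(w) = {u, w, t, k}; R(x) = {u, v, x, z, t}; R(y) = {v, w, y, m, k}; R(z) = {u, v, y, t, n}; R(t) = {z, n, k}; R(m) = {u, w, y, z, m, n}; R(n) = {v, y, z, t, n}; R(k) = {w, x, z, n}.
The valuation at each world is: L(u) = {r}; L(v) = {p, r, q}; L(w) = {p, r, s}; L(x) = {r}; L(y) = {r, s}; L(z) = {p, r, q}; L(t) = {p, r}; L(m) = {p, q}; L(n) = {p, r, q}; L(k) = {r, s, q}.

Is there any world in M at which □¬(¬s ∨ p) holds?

Let φ = □¬(¬s ∨ p). Evaluate φ at each world:
  u (successors {u, w, x, y, z, m, n}): φ is false.
  v (successors {z, t, m}): φ is false.
  w (successors {u, w, t, k}): φ is false.
  x (successors {u, v, x, z, t}): φ is false.
  y (successors {v, w, y, m, k}): φ is false.
  z (successors {u, v, y, t, n}): φ is false.
  t (successors {z, n, k}): φ is false.
  m (successors {u, w, y, z, m, n}): φ is false.
  n (successors {v, y, z, t, n}): φ is false.
  k (successors {w, x, z, n}): φ is false.
For instance, at m:
  At m: □¬(¬s ∨ p) requires ¬(¬s ∨ p) at every successor {u, w, y, z, m, n}.
    ¬(¬s ∨ p) fails at u, so □¬(¬s ∨ p) is false at m.

No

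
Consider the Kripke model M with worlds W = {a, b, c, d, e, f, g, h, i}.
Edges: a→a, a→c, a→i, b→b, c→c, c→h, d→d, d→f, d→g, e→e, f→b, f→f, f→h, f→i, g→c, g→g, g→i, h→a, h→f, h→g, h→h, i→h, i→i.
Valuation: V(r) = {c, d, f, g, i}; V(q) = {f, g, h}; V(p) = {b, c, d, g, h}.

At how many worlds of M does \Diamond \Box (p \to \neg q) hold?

Recall that \Box ψ holds at a world iff ψ holds at every accessible world, and \Diamond ψ holds iff ψ holds at some accessible world.
Let φ = \Diamond \Box (p \to \neg q). Evaluate φ at each world:
  a (successors {a, c, i}): φ is true.
  b (successors {b}): φ is true.
  c (successors {c, h}): φ is false.
  d (successors {d, f, g}): φ is false.
  e (successors {e}): φ is true.
  f (successors {b, f, h, i}): φ is true.
  g (successors {c, g, i}): φ is false.
  h (successors {a, f, g, h}): φ is true.
  i (successors {h, i}): φ is false.
For instance, at e:
  At e: \Diamond \Box (p \to \neg q) requires \Box (p \to \neg q) at some successor in {e}.
    \Box (p \to \neg q) holds at e, so \Diamond \Box (p \to \neg q) is true at e.
      At e: \Box (p \to \neg q) requires p \to \neg q at every successor {e}.
        At e: p \to \neg q is true.
      So \Box (p \to \neg q) is true at e.
Satisfying worlds: {a, b, e, f, h}

5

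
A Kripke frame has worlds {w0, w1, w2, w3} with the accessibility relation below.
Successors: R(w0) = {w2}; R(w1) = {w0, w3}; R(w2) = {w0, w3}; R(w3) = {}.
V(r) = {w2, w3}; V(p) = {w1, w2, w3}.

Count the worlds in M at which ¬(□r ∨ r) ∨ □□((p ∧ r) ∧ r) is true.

Recall that □ψ holds at a world iff ψ holds at every accessible world, and ◇ψ holds iff ψ holds at some accessible world.
Let φ = ¬(□r ∨ r) ∨ □□((p ∧ r) ∧ r). Evaluate φ at each world:
  w0 (successors {w2}): φ is false.
  w1 (successors {w0, w3}): φ is true.
  w2 (successors {w0, w3}): φ is true.
  w3 (successors ∅): φ is true.
For instance, at w2:
  At w2: ¬(□r ∨ r) is false, □□((p ∧ r) ∧ r) is true, so ¬(□r ∨ r) ∨ □□((p ∧ r) ∧ r) is true.
    At w2: □r ∨ r is true, so ¬(□r ∨ r) is false.
      At w2: □r is false, r is true, so □r ∨ r is true.
    At w2: □□((p ∧ r) ∧ r) requires □((p ∧ r) ∧ r) at every successor {w0, w3}.
      At w0: □((p ∧ r) ∧ r) is true.
      At w3: □((p ∧ r) ∧ r) is true.
    So □□((p ∧ r) ∧ r) is true at w2.
Satisfying worlds: {w1, w2, w3}

3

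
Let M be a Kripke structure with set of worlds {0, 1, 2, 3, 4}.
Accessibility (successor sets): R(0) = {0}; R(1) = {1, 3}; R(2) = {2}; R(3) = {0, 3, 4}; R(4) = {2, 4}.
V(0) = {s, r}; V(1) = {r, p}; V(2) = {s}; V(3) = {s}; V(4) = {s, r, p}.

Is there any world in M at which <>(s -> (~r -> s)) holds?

Yes

Recall that <>ψ holds at a world iff ψ holds at some accessible world.
Let φ = <>(s -> (~r -> s)). Evaluate φ at each world:
  0 (successors {0}): φ is true.
  1 (successors {1, 3}): φ is true.
  2 (successors {2}): φ is true.
  3 (successors {0, 3, 4}): φ is true.
  4 (successors {2, 4}): φ is true.
Detail at 0 (witness):
  At 0: <>(s -> (~r -> s)) requires s -> (~r -> s) at some successor in {0}.
    s -> (~r -> s) holds at 0, so <>(s -> (~r -> s)) is true at 0.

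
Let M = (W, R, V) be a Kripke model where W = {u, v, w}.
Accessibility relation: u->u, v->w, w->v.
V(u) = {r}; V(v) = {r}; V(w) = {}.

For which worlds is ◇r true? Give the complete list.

u, w

Let φ = ◇r. Evaluate φ at each world:
  u (successors {u}): φ is true.
  v (successors {w}): φ is false.
  w (successors {v}): φ is true.
For instance, at v:
  At v: ◇r requires r at some successor in {w}.
    At w: r is false.
  So ◇r is false at v.
Satisfying worlds: {u, w}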